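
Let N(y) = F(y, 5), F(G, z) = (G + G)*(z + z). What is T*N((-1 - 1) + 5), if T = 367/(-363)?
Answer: -7340/121 ≈ -60.661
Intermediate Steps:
F(G, z) = 4*G*z (F(G, z) = (2*G)*(2*z) = 4*G*z)
N(y) = 20*y (N(y) = 4*y*5 = 20*y)
T = -367/363 (T = 367*(-1/363) = -367/363 ≈ -1.0110)
T*N((-1 - 1) + 5) = -7340*((-1 - 1) + 5)/363 = -7340*(-2 + 5)/363 = -7340*3/363 = -367/363*60 = -7340/121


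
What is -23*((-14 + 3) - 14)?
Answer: 575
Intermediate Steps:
-23*((-14 + 3) - 14) = -23*(-11 - 14) = -23*(-25) = 575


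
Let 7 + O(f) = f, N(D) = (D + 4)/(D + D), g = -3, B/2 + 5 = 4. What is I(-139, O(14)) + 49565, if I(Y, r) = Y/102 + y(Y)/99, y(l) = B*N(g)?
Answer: 500493643/10098 ≈ 49564.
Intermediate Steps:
B = -2 (B = -10 + 2*4 = -10 + 8 = -2)
N(D) = (4 + D)/(2*D) (N(D) = (4 + D)/((2*D)) = (4 + D)*(1/(2*D)) = (4 + D)/(2*D))
y(l) = ⅓ (y(l) = -(4 - 3)/(-3) = -(-1)/3 = -2*(-⅙) = ⅓)
O(f) = -7 + f
I(Y, r) = 1/297 + Y/102 (I(Y, r) = Y/102 + (⅓)/99 = Y*(1/102) + (⅓)*(1/99) = Y/102 + 1/297 = 1/297 + Y/102)
I(-139, O(14)) + 49565 = (1/297 + (1/102)*(-139)) + 49565 = (1/297 - 139/102) + 49565 = -13727/10098 + 49565 = 500493643/10098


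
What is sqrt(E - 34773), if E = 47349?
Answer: 4*sqrt(786) ≈ 112.14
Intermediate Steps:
sqrt(E - 34773) = sqrt(47349 - 34773) = sqrt(12576) = 4*sqrt(786)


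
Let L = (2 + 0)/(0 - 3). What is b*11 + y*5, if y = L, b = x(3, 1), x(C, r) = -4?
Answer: -142/3 ≈ -47.333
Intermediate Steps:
b = -4
L = -⅔ (L = 2/(-3) = 2*(-⅓) = -⅔ ≈ -0.66667)
y = -⅔ ≈ -0.66667
b*11 + y*5 = -4*11 - ⅔*5 = -44 - 10/3 = -142/3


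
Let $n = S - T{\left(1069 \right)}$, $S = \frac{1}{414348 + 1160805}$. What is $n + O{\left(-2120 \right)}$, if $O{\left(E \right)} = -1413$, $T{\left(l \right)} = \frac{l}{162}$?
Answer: $- \frac{13416511519}{9450918} \approx -1419.6$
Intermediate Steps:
$S = \frac{1}{1575153} \approx 6.3486 \cdot 10^{-7}$
$T{\left(l \right)} = \frac{l}{162}$ ($T{\left(l \right)} = l \frac{1}{162} = \frac{l}{162}$)
$n = - \frac{62364385}{9450918}$ ($n = \frac{1}{1575153} - \frac{1}{162} \cdot 1069 = \frac{1}{1575153} - \frac{1069}{162} = - \frac{62364385}{9450918} \approx -6.5988$)
$n + O{\left(-2120 \right)} = - \frac{62364385}{9450918} - 1413 = - \frac{13416511519}{9450918}$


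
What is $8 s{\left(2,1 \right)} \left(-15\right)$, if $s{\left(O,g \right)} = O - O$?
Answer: $0$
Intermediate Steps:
$s{\left(O,g \right)} = 0$
$8 s{\left(2,1 \right)} \left(-15\right) = 8 \cdot 0 \left(-15\right) = 0 \left(-15\right) = 0$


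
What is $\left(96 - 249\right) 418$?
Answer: $-63954$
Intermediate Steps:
$\left(96 - 249\right) 418 = \left(-153\right) 418 = -63954$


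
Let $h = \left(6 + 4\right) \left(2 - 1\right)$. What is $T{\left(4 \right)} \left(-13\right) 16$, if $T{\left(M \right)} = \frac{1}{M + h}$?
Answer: $- \frac{104}{7} \approx -14.857$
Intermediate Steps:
$h = 10$ ($h = 10 \cdot 1 = 10$)
$T{\left(M \right)} = \frac{1}{10 + M}$ ($T{\left(M \right)} = \frac{1}{M + 10} = \frac{1}{10 + M}$)
$T{\left(4 \right)} \left(-13\right) 16 = \frac{1}{10 + 4} \left(-13\right) 16 = \frac{1}{14} \left(-13\right) 16 = \left(- \frac{13}{14}\right) 16 = - \frac{104}{7}$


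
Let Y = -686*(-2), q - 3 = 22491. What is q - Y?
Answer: 21122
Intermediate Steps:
q = 22494 (q = 3 + 22491 = 22494)
Y = 1372
q - Y = 22494 - 1*1372 = 22494 - 1372 = 21122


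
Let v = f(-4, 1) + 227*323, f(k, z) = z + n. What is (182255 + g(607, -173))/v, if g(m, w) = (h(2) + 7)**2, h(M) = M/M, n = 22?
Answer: 60773/24448 ≈ 2.4858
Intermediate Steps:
h(M) = 1
f(k, z) = 22 + z (f(k, z) = z + 22 = 22 + z)
g(m, w) = 64 (g(m, w) = (1 + 7)**2 = 8**2 = 64)
v = 73344 (v = (22 + 1) + 227*323 = 23 + 73321 = 73344)
(182255 + g(607, -173))/v = (182255 + 64)/73344 = 182319*(1/73344) = 60773/24448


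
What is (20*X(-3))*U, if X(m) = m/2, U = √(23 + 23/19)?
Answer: -60*√2185/19 ≈ -147.61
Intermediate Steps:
U = 2*√2185/19 (U = √(23 + 23*(1/19)) = √(23 + 23/19) = √(460/19) = 2*√2185/19 ≈ 4.9204)
X(m) = m/2 (X(m) = m*(½) = m/2)
(20*X(-3))*U = (20*((½)*(-3)))*(2*√2185/19) = (20*(-3/2))*(2*√2185/19) = -60*√2185/19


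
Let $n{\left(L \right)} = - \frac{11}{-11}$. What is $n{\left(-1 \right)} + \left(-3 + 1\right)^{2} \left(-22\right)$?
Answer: $-87$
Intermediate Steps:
$n{\left(L \right)} = 1$ ($n{\left(L \right)} = \left(-11\right) \left(- \frac{1}{11}\right) = 1$)
$n{\left(-1 \right)} + \left(-3 + 1\right)^{2} \left(-22\right) = 1 + \left(-3 + 1\right)^{2} \left(-22\right) = 1 + \left(-2\right)^{2} \left(-22\right) = 1 + 4 \left(-22\right) = 1 - 88 = -87$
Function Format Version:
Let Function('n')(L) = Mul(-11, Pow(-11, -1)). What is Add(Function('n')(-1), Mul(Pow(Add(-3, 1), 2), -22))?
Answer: -87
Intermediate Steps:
Function('n')(L) = 1 (Function('n')(L) = Mul(-11, Rational(-1, 11)) = 1)
Add(Function('n')(-1), Mul(Pow(Add(-3, 1), 2), -22)) = Add(1, Mul(Pow(Add(-3, 1), 2), -22)) = Add(1, Mul(Pow(-2, 2), -22)) = Add(1, Mul(4, -22)) = Add(1, -88) = -87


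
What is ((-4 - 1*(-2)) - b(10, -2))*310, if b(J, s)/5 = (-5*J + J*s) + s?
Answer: 110980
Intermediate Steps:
b(J, s) = -25*J + 5*s + 5*J*s (b(J, s) = 5*((-5*J + J*s) + s) = 5*(s - 5*J + J*s) = -25*J + 5*s + 5*J*s)
((-4 - 1*(-2)) - b(10, -2))*310 = ((-4 - 1*(-2)) - (-25*10 + 5*(-2) + 5*10*(-2)))*310 = ((-4 + 2) - (-250 - 10 - 100))*310 = (-2 - 1*(-360))*310 = (-2 + 360)*310 = 358*310 = 110980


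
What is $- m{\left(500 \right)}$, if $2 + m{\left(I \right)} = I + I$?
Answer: $-998$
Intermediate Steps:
$m{\left(I \right)} = -2 + 2 I$ ($m{\left(I \right)} = -2 + \left(I + I\right) = -2 + 2 I$)
$- m{\left(500 \right)} = - (-2 + 2 \cdot 500) = - (-2 + 1000) = \left(-1\right) 998 = -998$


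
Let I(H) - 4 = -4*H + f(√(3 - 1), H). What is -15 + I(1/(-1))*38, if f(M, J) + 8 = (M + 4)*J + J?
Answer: -205 - 38*√2 ≈ -258.74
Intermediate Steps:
f(M, J) = -8 + J + J*(4 + M) (f(M, J) = -8 + ((M + 4)*J + J) = -8 + ((4 + M)*J + J) = -8 + (J*(4 + M) + J) = -8 + (J + J*(4 + M)) = -8 + J + J*(4 + M))
I(H) = -4 + H + H*√2 (I(H) = 4 + (-4*H + (-8 + 5*H + H*√(3 - 1))) = 4 + (-4*H + (-8 + 5*H + H*√2)) = 4 + (-8 + H + H*√2) = -4 + H + H*√2)
-15 + I(1/(-1))*38 = -15 + (-4 + 1/(-1) + √2/(-1))*38 = -15 + (-4 - 1 - √2)*38 = -15 + (-5 - √2)*38 = -15 + (-190 - 38*√2) = -205 - 38*√2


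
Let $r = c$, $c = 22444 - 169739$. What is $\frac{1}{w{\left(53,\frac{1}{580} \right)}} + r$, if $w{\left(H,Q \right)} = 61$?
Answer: $- \frac{8984994}{61} \approx -1.473 \cdot 10^{5}$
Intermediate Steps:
$c = -147295$
$r = -147295$
$\frac{1}{w{\left(53,\frac{1}{580} \right)}} + r = \frac{1}{61} - 147295 = - \frac{8984994}{61}$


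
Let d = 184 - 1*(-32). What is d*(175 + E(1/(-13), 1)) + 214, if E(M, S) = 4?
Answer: 38878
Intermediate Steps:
d = 216 (d = 184 + 32 = 216)
d*(175 + E(1/(-13), 1)) + 214 = 216*(175 + 4) + 214 = 216*179 + 214 = 38664 + 214 = 38878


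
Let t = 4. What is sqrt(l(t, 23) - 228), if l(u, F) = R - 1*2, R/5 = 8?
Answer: I*sqrt(190) ≈ 13.784*I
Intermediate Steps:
R = 40 (R = 5*8 = 40)
l(u, F) = 38 (l(u, F) = 40 - 1*2 = 40 - 2 = 38)
sqrt(l(t, 23) - 228) = sqrt(38 - 228) = sqrt(-190) = I*sqrt(190)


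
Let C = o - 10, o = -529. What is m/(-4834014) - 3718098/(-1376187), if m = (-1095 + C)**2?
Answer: 2383163174600/1108751204103 ≈ 2.1494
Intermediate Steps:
C = -539 (C = -529 - 10 = -539)
m = 2669956 (m = (-1095 - 539)**2 = (-1634)**2 = 2669956)
m/(-4834014) - 3718098/(-1376187) = 2669956/(-4834014) - 3718098/(-1376187) = 2669956*(-1/4834014) - 3718098*(-1/1376187) = -1334978/2417007 + 1239366/458729 = 2383163174600/1108751204103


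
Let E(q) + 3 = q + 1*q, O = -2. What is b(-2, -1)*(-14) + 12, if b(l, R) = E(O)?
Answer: 110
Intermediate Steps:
E(q) = -3 + 2*q (E(q) = -3 + (q + 1*q) = -3 + (q + q) = -3 + 2*q)
b(l, R) = -7 (b(l, R) = -3 + 2*(-2) = -3 - 4 = -7)
b(-2, -1)*(-14) + 12 = -7*(-14) + 12 = 98 + 12 = 110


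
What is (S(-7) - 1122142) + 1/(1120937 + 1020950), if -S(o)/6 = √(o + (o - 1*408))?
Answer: -2403501361953/2141887 - 6*I*√422 ≈ -1.1221e+6 - 123.26*I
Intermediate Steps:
S(o) = -6*√(-408 + 2*o) (S(o) = -6*√(o + (o - 1*408)) = -6*√(o + (o - 408)) = -6*√(o + (-408 + o)) = -6*√(-408 + 2*o))
(S(-7) - 1122142) + 1/(1120937 + 1020950) = (-6*√(-408 + 2*(-7)) - 1122142) + 1/(1120937 + 1020950) = (-6*√(-408 - 14) - 1122142) + 1/2141887 = (-6*I*√422 - 1122142) + 1/2141887 = (-1122142 - 6*I*√422) + 1/2141887 = -2403501361953/2141887 - 6*I*√422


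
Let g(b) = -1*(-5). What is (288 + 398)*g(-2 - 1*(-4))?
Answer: 3430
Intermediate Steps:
g(b) = 5
(288 + 398)*g(-2 - 1*(-4)) = (288 + 398)*5 = 686*5 = 3430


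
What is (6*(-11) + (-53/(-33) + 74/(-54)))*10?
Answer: -195320/297 ≈ -657.64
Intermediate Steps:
(6*(-11) + (-53/(-33) + 74/(-54)))*10 = (-66 + (-53*(-1/33) + 74*(-1/54)))*10 = (-66 + (53/33 - 37/27))*10 = (-66 + 70/297)*10 = -19532/297*10 = -195320/297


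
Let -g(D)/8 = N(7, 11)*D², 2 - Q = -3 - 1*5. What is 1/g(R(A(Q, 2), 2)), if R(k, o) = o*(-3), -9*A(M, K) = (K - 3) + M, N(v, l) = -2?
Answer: 1/576 ≈ 0.0017361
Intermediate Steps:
Q = 10 (Q = 2 - (-3 - 1*5) = 2 - (-3 - 5) = 2 - 1*(-8) = 2 + 8 = 10)
A(M, K) = ⅓ - K/9 - M/9 (A(M, K) = -((K - 3) + M)/9 = -((-3 + K) + M)/9 = -(-3 + K + M)/9 = ⅓ - K/9 - M/9)
R(k, o) = -3*o
g(D) = 16*D² (g(D) = -(-16)*D² = 16*D²)
1/g(R(A(Q, 2), 2)) = 1/(16*(-3*2)²) = 1/(16*(-6)²) = 1/(16*36) = 1/576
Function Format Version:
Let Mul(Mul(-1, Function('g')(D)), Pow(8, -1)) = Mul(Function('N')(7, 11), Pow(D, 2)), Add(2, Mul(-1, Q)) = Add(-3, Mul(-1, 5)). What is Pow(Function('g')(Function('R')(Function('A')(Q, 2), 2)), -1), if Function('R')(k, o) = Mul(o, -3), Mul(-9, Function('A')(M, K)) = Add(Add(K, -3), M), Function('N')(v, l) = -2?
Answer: Rational(1, 576) ≈ 0.0017361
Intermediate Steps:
Q = 10 (Q = Add(2, Mul(-1, Add(-3, Mul(-1, 5)))) = Add(2, Mul(-1, Add(-3, -5))) = Add(2, Mul(-1, -8)) = Add(2, 8) = 10)
Function('A')(M, K) = Add(Rational(1, 3), Mul(Rational(-1, 9), K), Mul(Rational(-1, 9), M)) (Function('A')(M, K) = Mul(Rational(-1, 9), Add(Add(K, -3), M)) = Mul(Rational(-1, 9), Add(Add(-3, K), M)) = Mul(Rational(-1, 9), Add(-3, K, M)) = Add(Rational(1, 3), Mul(Rational(-1, 9), K), Mul(Rational(-1, 9), M)))
Function('R')(k, o) = Mul(-3, o)
Function('g')(D) = Mul(16, Pow(D, 2)) (Function('g')(D) = Mul(-8, Mul(-2, Pow(D, 2))) = Mul(16, Pow(D, 2)))
Pow(Function('g')(Function('R')(Function('A')(Q, 2), 2)), -1) = Pow(Mul(16, Pow(Mul(-3, 2), 2)), -1) = Pow(Mul(16, Pow(-6, 2)), -1) = Pow(Mul(16, 36), -1) = Pow(576, -1) = Rational(1, 576)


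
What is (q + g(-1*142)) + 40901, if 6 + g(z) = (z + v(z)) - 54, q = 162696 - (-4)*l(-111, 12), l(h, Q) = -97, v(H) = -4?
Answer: 203003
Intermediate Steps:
q = 162308 (q = 162696 - (-4)*(-97) = 162696 - 1*388 = 162696 - 388 = 162308)
g(z) = -64 + z (g(z) = -6 + ((z - 4) - 54) = -6 + ((-4 + z) - 54) = -6 + (-58 + z) = -64 + z)
(q + g(-1*142)) + 40901 = (162308 + (-64 - 1*142)) + 40901 = (162308 + (-64 - 142)) + 40901 = (162308 - 206) + 40901 = 162102 + 40901 = 203003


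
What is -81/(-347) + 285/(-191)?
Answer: -83424/66277 ≈ -1.2587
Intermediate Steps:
-81/(-347) + 285/(-191) = -81*(-1/347) + 285*(-1/191) = 81/347 - 285/191 = -83424/66277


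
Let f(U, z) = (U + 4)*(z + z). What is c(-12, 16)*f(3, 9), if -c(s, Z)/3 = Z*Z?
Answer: -96768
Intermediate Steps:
c(s, Z) = -3*Z² (c(s, Z) = -3*Z*Z = -3*Z²)
f(U, z) = 2*z*(4 + U) (f(U, z) = (4 + U)*(2*z) = 2*z*(4 + U))
c(-12, 16)*f(3, 9) = (-3*16²)*(2*9*(4 + 3)) = (-3*256)*(2*9*7) = -768*126 = -96768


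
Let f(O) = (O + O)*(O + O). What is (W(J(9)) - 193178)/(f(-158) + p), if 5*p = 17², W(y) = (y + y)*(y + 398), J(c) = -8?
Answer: -997090/499569 ≈ -1.9959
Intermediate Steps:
f(O) = 4*O² (f(O) = (2*O)*(2*O) = 4*O²)
W(y) = 2*y*(398 + y) (W(y) = (2*y)*(398 + y) = 2*y*(398 + y))
p = 289/5 (p = (⅕)*17² = (⅕)*289 = 289/5 ≈ 57.800)
(W(J(9)) - 193178)/(f(-158) + p) = (2*(-8)*(398 - 8) - 193178)/(4*(-158)² + 289/5) = (2*(-8)*390 - 193178)/(4*24964 + 289/5) = (-6240 - 193178)/(99856 + 289/5) = -199418/499569/5 = -199418*5/499569 = -997090/499569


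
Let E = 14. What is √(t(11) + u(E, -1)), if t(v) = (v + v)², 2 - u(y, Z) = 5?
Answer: √481 ≈ 21.932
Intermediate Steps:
u(y, Z) = -3 (u(y, Z) = 2 - 1*5 = 2 - 5 = -3)
t(v) = 4*v² (t(v) = (2*v)² = 4*v²)
√(t(11) + u(E, -1)) = √(4*11² - 3) = √(4*121 - 3) = √(484 - 3) = √481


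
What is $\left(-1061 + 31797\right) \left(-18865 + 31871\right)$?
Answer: $399752416$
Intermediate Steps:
$\left(-1061 + 31797\right) \left(-18865 + 31871\right) = 30736 \cdot 13006 = 399752416$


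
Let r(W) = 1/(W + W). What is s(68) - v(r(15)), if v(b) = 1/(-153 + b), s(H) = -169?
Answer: -775511/4589 ≈ -168.99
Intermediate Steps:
r(W) = 1/(2*W)
s(68) - v(r(15)) = -169 - 1/(-153 + (½)/15) = -169 - 1/(-153 + (½)*(1/15)) = -169 - 1/(-153 + 1/30) = -169 - 1/(-4589/30) = -169 - 1*(-30/4589) = -169 + 30/4589 = -775511/4589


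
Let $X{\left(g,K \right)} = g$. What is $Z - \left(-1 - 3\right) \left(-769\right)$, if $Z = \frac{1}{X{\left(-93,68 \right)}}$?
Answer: $- \frac{286069}{93} \approx -3076.0$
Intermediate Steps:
$Z = - \frac{1}{93}$ ($Z = \frac{1}{-93} = - \frac{1}{93} \approx -0.010753$)
$Z - \left(-1 - 3\right) \left(-769\right) = - \frac{1}{93} - \left(-1 - 3\right) \left(-769\right) = - \frac{1}{93} - \left(-4\right) \left(-769\right) = - \frac{1}{93} - 3076 = - \frac{286069}{93}$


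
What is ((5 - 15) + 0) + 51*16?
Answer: 806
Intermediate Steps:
((5 - 15) + 0) + 51*16 = (-10 + 0) + 816 = -10 + 816 = 806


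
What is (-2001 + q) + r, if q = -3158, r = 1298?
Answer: -3861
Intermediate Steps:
(-2001 + q) + r = (-2001 - 3158) + 1298 = -5159 + 1298 = -3861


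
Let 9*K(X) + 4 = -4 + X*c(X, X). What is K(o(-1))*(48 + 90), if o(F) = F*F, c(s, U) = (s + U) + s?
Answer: -230/3 ≈ -76.667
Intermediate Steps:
c(s, U) = U + 2*s (c(s, U) = (U + s) + s = U + 2*s)
o(F) = F**2
K(X) = -8/9 + X**2/3 (K(X) = -4/9 + (-4 + X*(X + 2*X))/9 = -4/9 + (-4 + X*(3*X))/9 = -4/9 + (-4 + 3*X**2)/9 = -4/9 + (-4/9 + X**2/3) = -8/9 + X**2/3)
K(o(-1))*(48 + 90) = (-8/9 + ((-1)**2)**2/3)*(48 + 90) = (-8/9 + (1/3)*1**2)*138 = (-8/9 + (1/3)*1)*138 = (-8/9 + 1/3)*138 = -5/9*138 = -230/3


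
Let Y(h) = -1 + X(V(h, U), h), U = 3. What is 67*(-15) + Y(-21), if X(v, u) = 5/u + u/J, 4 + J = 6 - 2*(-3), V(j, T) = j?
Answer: -169489/168 ≈ -1008.9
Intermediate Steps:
J = 8 (J = -4 + (6 - 2*(-3)) = -4 + (6 + 6) = -4 + 12 = 8)
X(v, u) = 5/u + u/8
Y(h) = -1 + 5/h + h/8 (Y(h) = -1 + (5/h + h/8) = -1 + 5/h + h/8)
67*(-15) + Y(-21) = 67*(-15) + (-1 + 5/(-21) + (⅛)*(-21)) = -1005 + (-1 + 5*(-1/21) - 21/8) = -1005 + (-1 - 5/21 - 21/8) = -1005 - 649/168 = -169489/168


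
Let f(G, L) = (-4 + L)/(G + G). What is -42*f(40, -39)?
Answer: 903/40 ≈ 22.575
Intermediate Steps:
f(G, L) = (-4 + L)/(2*G) (f(G, L) = (-4 + L)/((2*G)) = (-4 + L)*(1/(2*G)) = (-4 + L)/(2*G))
-42*f(40, -39) = -21*(-4 - 39)/40 = -21*(-43)/40 = -42*(-43/80) = 903/40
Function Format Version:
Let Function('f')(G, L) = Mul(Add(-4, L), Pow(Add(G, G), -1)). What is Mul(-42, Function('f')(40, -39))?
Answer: Rational(903, 40) ≈ 22.575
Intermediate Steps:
Function('f')(G, L) = Mul(Rational(1, 2), Pow(G, -1), Add(-4, L)) (Function('f')(G, L) = Mul(Add(-4, L), Pow(Mul(2, G), -1)) = Mul(Add(-4, L), Mul(Rational(1, 2), Pow(G, -1))) = Mul(Rational(1, 2), Pow(G, -1), Add(-4, L)))
Mul(-42, Function('f')(40, -39)) = Mul(-42, Mul(Rational(1, 2), Pow(40, -1), Add(-4, -39))) = Mul(-42, Mul(Rational(1, 2), Rational(1, 40), -43)) = Mul(-42, Rational(-43, 80)) = Rational(903, 40)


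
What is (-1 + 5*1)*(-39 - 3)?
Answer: -168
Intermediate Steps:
(-1 + 5*1)*(-39 - 3) = (-1 + 5)*(-42) = 4*(-42) = -168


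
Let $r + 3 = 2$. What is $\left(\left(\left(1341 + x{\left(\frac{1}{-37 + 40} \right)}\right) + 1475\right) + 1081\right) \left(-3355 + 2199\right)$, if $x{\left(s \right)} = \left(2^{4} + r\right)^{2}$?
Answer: $-4765032$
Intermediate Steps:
$r = -1$ ($r = -3 + 2 = -1$)
$x{\left(s \right)} = 225$ ($x{\left(s \right)} = \left(2^{4} - 1\right)^{2} = \left(16 - 1\right)^{2} = 15^{2} = 225$)
$\left(\left(\left(1341 + x{\left(\frac{1}{-37 + 40} \right)}\right) + 1475\right) + 1081\right) \left(-3355 + 2199\right) = \left(\left(\left(1341 + 225\right) + 1475\right) + 1081\right) \left(-3355 + 2199\right) = \left(\left(1566 + 1475\right) + 1081\right) \left(-1156\right) = \left(3041 + 1081\right) \left(-1156\right) = 4122 \left(-1156\right) = -4765032$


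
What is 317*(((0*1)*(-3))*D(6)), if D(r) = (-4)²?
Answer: 0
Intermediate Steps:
D(r) = 16
317*(((0*1)*(-3))*D(6)) = 317*(((0*1)*(-3))*16) = 317*((0*(-3))*16) = 317*(0*16) = 317*0 = 0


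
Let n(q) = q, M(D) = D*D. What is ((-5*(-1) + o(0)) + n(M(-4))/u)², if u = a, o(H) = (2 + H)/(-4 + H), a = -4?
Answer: ¼ ≈ 0.25000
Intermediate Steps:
o(H) = (2 + H)/(-4 + H)
M(D) = D²
u = -4
((-5*(-1) + o(0)) + n(M(-4))/u)² = ((-5*(-1) + (2 + 0)/(-4 + 0)) + (-4)²/(-4))² = ((5 + 2/(-4)) + 16*(-¼))² = ((5 - ¼*2) - 4)² = ((5 - ½) - 4)² = (9/2 - 4)² = (½)² = ¼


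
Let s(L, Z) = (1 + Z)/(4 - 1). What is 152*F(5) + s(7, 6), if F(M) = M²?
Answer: 11407/3 ≈ 3802.3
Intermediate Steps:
s(L, Z) = ⅓ + Z/3 (s(L, Z) = (1 + Z)/3 = (1 + Z)*(⅓) = ⅓ + Z/3)
152*F(5) + s(7, 6) = 152*5² + (⅓ + (⅓)*6) = 152*25 + (⅓ + 2) = 3800 + 7/3 = 11407/3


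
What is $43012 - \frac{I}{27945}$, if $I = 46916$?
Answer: $\frac{1201923424}{27945} \approx 43010.0$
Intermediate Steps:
$43012 - \frac{I}{27945} = 43012 - \frac{46916}{27945} = \frac{1201923424}{27945}$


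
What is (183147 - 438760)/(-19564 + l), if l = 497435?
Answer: -255613/477871 ≈ -0.53490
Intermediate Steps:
(183147 - 438760)/(-19564 + l) = (183147 - 438760)/(-19564 + 497435) = -255613/477871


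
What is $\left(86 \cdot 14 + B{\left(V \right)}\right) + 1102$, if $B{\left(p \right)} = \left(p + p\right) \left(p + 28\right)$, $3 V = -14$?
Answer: $\frac{18794}{9} \approx 2088.2$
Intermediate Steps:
$V = - \frac{14}{3}$ ($V = \frac{1}{3} \left(-14\right) = - \frac{14}{3} \approx -4.6667$)
$B{\left(p \right)} = 2 p \left(28 + p\right)$
$\left(86 \cdot 14 + B{\left(V \right)}\right) + 1102 = \left(86 \cdot 14 + 2 \left(- \frac{14}{3}\right) \left(28 - \frac{14}{3}\right)\right) + 1102 = \left(1204 + 2 \left(- \frac{14}{3}\right) \frac{70}{3}\right) + 1102 = \left(1204 - \frac{1960}{9}\right) + 1102 = \frac{8876}{9} + 1102 = \frac{18794}{9}$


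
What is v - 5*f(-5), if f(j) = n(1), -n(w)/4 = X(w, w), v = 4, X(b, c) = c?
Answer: 24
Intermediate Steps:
n(w) = -4*w
f(j) = -4 (f(j) = -4*1 = -4)
v - 5*f(-5) = 4 - 5*(-4) = 4 + 20 = 24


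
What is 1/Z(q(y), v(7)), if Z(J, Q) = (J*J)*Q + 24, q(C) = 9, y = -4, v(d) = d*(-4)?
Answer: -1/2244 ≈ -0.00044563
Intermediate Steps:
v(d) = -4*d
Z(J, Q) = 24 + Q*J**2 (Z(J, Q) = J**2*Q + 24 = Q*J**2 + 24 = 24 + Q*J**2)
1/Z(q(y), v(7)) = 1/(24 - 4*7*9**2) = 1/(24 - 28*81) = 1/(24 - 2268) = 1/(-2244) = -1/2244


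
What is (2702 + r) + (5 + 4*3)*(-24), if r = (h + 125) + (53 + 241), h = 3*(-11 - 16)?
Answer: 2632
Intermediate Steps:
h = -81 (h = 3*(-27) = -81)
r = 338 (r = (-81 + 125) + (53 + 241) = 44 + 294 = 338)
(2702 + r) + (5 + 4*3)*(-24) = (2702 + 338) + (5 + 4*3)*(-24) = 3040 + (5 + 12)*(-24) = 3040 + 17*(-24) = 3040 - 408 = 2632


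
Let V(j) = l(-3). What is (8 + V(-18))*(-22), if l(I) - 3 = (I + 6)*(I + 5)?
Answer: -374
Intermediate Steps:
l(I) = 3 + (5 + I)*(6 + I) (l(I) = 3 + (I + 6)*(I + 5) = 3 + (6 + I)*(5 + I) = 3 + (5 + I)*(6 + I))
V(j) = 9 (V(j) = 33 + (-3)² + 11*(-3) = 33 + 9 - 33 = 9)
(8 + V(-18))*(-22) = (8 + 9)*(-22) = 17*(-22) = -374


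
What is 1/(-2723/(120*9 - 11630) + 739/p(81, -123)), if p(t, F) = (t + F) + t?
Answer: 411450/7902647 ≈ 0.052065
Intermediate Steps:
p(t, F) = F + 2*t (p(t, F) = (F + t) + t = F + 2*t)
1/(-2723/(120*9 - 11630) + 739/p(81, -123)) = 1/(-2723/(120*9 - 11630) + 739/(-123 + 2*81)) = 1/(-2723/(1080 - 11630) + 739/(-123 + 162)) = 1/(-2723/(-10550) + 739/39) = 1/(-2723*(-1/10550) + 739*(1/39)) = 1/(2723/10550 + 739/39) = 1/(7902647/411450) = 411450/7902647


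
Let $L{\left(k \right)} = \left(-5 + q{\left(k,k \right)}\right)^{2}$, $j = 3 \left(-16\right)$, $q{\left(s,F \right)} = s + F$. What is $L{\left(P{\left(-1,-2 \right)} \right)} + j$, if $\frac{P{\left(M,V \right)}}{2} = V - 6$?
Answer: $1321$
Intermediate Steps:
$P{\left(M,V \right)} = -12 + 2 V$ ($P{\left(M,V \right)} = 2 \left(V - 6\right) = 2 \left(-6 + V\right) = -12 + 2 V$)
$q{\left(s,F \right)} = F + s$
$j = -48$
$L{\left(k \right)} = \left(-5 + 2 k\right)^{2}$ ($L{\left(k \right)} = \left(-5 + \left(k + k\right)\right)^{2} = \left(-5 + 2 k\right)^{2}$)
$L{\left(P{\left(-1,-2 \right)} \right)} + j = \left(-5 + 2 \left(-12 + 2 \left(-2\right)\right)\right)^{2} - 48 = \left(-5 + 2 \left(-12 - 4\right)\right)^{2} - 48 = \left(-5 + 2 \left(-16\right)\right)^{2} - 48 = \left(-5 - 32\right)^{2} - 48 = \left(-37\right)^{2} - 48 = 1369 - 48 = 1321$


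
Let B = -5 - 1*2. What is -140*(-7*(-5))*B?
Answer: 34300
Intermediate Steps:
B = -7 (B = -5 - 2 = -7)
-140*(-7*(-5))*B = -140*(-7*(-5))*(-7) = -4900*(-7) = -140*(-245) = 34300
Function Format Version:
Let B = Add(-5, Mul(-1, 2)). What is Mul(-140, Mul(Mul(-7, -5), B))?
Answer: 34300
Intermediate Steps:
B = -7 (B = Add(-5, -2) = -7)
Mul(-140, Mul(Mul(-7, -5), B)) = Mul(-140, Mul(Mul(-7, -5), -7)) = Mul(-140, Mul(35, -7)) = Mul(-140, -245) = 34300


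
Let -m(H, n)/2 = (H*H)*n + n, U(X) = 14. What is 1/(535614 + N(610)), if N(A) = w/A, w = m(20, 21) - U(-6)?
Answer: 305/163353842 ≈ 1.8671e-6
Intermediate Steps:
m(H, n) = -2*n - 2*n*H² (m(H, n) = -2*((H*H)*n + n) = -2*(H²*n + n) = -2*(n*H² + n) = -2*(n + n*H²) = -2*n - 2*n*H²)
w = -16856 (w = -2*21*(1 + 20²) - 1*14 = -2*21*(1 + 400) - 14 = -2*21*401 - 14 = -16842 - 14 = -16856)
N(A) = -16856/A
1/(535614 + N(610)) = 1/(535614 - 16856/610) = 1/(535614 - 16856*1/610) = 1/(535614 - 8428/305) = 1/(163353842/305) = 305/163353842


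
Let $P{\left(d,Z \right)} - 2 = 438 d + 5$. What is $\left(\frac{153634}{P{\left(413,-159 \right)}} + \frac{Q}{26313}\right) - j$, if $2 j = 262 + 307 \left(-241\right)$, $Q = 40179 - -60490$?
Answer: $\frac{50139863878121}{1360013718} \approx 36867.0$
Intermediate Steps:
$Q = 100669$ ($Q = 40179 + 60490 = 100669$)
$j = - \frac{73725}{2}$ ($j = \frac{262 + 307 \left(-241\right)}{2} = \frac{262 - 73987}{2} = \frac{1}{2} \left(-73725\right) = - \frac{73725}{2} \approx -36863.0$)
$P{\left(d,Z \right)} = 7 + 438 d$ ($P{\left(d,Z \right)} = 2 + \left(438 d + 5\right) = 2 + \left(5 + 438 d\right) = 7 + 438 d$)
$\left(\frac{153634}{P{\left(413,-159 \right)}} + \frac{Q}{26313}\right) - j = \left(\frac{153634}{7 + 438 \cdot 413} + \frac{100669}{26313}\right) - - \frac{73725}{2} = \left(\frac{153634}{7 + 180894} + 100669 \cdot \frac{1}{26313}\right) + \frac{73725}{2} = \left(\frac{153634}{180901} + \frac{100669}{26313}\right) + \frac{73725}{2} = \frac{3179099173}{680006859} + \frac{73725}{2} = \frac{50139863878121}{1360013718}$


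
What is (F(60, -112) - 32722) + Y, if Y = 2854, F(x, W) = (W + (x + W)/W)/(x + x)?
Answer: -33453201/1120 ≈ -29869.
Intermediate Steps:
F(x, W) = (W + (W + x)/W)/(2*x) (F(x, W) = (W + (W + x)/W)/((2*x)) = (W + (W + x)/W)*(1/(2*x)) = (W + (W + x)/W)/(2*x))
(F(60, -112) - 32722) + Y = ((½)*(60 - 112*(1 - 112))/(-112*60) - 32722) + 2854 = ((½)*(-1/112)*(1/60)*(60 - 112*(-111)) - 32722) + 2854 = ((½)*(-1/112)*(1/60)*(60 + 12432) - 32722) + 2854 = ((½)*(-1/112)*(1/60)*12492 - 32722) + 2854 = (-1041/1120 - 32722) + 2854 = -36649681/1120 + 2854 = -33453201/1120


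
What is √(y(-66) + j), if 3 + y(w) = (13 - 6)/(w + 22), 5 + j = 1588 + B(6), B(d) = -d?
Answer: √761739/22 ≈ 39.672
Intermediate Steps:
j = 1577 (j = -5 + (1588 - 1*6) = -5 + (1588 - 6) = -5 + 1582 = 1577)
y(w) = -3 + 7/(22 + w) (y(w) = -3 + (13 - 6)/(w + 22) = -3 + 7/(22 + w))
√(y(-66) + j) = √((-59 - 3*(-66))/(22 - 66) + 1577) = √((-59 + 198)/(-44) + 1577) = √(-1/44*139 + 1577) = √(-139/44 + 1577) = √(69249/44) = √761739/22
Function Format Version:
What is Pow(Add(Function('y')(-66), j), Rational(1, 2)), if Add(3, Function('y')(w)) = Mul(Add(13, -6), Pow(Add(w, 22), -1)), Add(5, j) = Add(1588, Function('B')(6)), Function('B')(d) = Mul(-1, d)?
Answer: Mul(Rational(1, 22), Pow(761739, Rational(1, 2))) ≈ 39.672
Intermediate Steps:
j = 1577 (j = Add(-5, Add(1588, Mul(-1, 6))) = Add(-5, Add(1588, -6)) = Add(-5, 1582) = 1577)
Function('y')(w) = Add(-3, Mul(7, Pow(Add(22, w), -1))) (Function('y')(w) = Add(-3, Mul(Add(13, -6), Pow(Add(w, 22), -1))) = Add(-3, Mul(7, Pow(Add(22, w), -1))))
Pow(Add(Function('y')(-66), j), Rational(1, 2)) = Pow(Add(Mul(Pow(Add(22, -66), -1), Add(-59, Mul(-3, -66))), 1577), Rational(1, 2)) = Pow(Add(Mul(Pow(-44, -1), Add(-59, 198)), 1577), Rational(1, 2)) = Pow(Add(Mul(Rational(-1, 44), 139), 1577), Rational(1, 2)) = Pow(Add(Rational(-139, 44), 1577), Rational(1, 2)) = Pow(Rational(69249, 44), Rational(1, 2)) = Mul(Rational(1, 22), Pow(761739, Rational(1, 2)))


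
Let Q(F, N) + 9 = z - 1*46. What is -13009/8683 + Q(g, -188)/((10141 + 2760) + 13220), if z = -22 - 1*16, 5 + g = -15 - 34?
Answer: -113538536/75602881 ≈ -1.5018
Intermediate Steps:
g = -54 (g = -5 + (-15 - 34) = -5 - 49 = -54)
z = -38 (z = -22 - 16 = -38)
Q(F, N) = -93 (Q(F, N) = -9 + (-38 - 1*46) = -9 + (-38 - 46) = -9 - 84 = -93)
-13009/8683 + Q(g, -188)/((10141 + 2760) + 13220) = -13009/8683 - 93/((10141 + 2760) + 13220) = -13009*1/8683 - 93/(12901 + 13220) = -13009/8683 - 93/26121 = -13009/8683 - 93*1/26121 = -13009/8683 - 31/8707 = -113538536/75602881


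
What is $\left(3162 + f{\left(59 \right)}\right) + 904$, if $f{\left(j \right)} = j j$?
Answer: $7547$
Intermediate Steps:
$f{\left(j \right)} = j^{2}$
$\left(3162 + f{\left(59 \right)}\right) + 904 = \left(3162 + 59^{2}\right) + 904 = \left(3162 + 3481\right) + 904 = 6643 + 904 = 7547$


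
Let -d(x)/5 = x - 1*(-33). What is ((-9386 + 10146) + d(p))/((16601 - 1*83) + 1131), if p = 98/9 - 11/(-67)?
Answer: 325460/10642347 ≈ 0.030582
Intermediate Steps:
p = 6665/603 (p = 98*(1/9) - 11*(-1/67) = 98/9 + 11/67 = 6665/603 ≈ 11.053)
d(x) = -165 - 5*x (d(x) = -5*(x - 1*(-33)) = -5*(x + 33) = -5*(33 + x) = -165 - 5*x)
((-9386 + 10146) + d(p))/((16601 - 1*83) + 1131) = ((-9386 + 10146) + (-165 - 5*6665/603))/((16601 - 1*83) + 1131) = (760 + (-165 - 33325/603))/((16601 - 83) + 1131) = (760 - 132820/603)/(16518 + 1131) = (325460/603)/17649 = (325460/603)*(1/17649) = 325460/10642347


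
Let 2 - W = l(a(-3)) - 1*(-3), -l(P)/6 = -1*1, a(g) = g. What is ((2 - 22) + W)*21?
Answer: -567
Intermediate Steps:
l(P) = 6 (l(P) = -(-6) = -6*(-1) = 6)
W = -7 (W = 2 - (6 - 1*(-3)) = 2 - (6 + 3) = 2 - 1*9 = 2 - 9 = -7)
((2 - 22) + W)*21 = ((2 - 22) - 7)*21 = (-20 - 7)*21 = -27*21 = -567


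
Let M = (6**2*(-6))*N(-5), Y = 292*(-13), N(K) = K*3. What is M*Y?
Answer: -12299040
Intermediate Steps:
N(K) = 3*K
Y = -3796
M = 3240 (M = (6**2*(-6))*(3*(-5)) = (36*(-6))*(-15) = -216*(-15) = 3240)
M*Y = 3240*(-3796) = -12299040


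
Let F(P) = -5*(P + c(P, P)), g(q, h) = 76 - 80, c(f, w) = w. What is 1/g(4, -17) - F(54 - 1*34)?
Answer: 799/4 ≈ 199.75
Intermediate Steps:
g(q, h) = -4
F(P) = -10*P (F(P) = -5*(P + P) = -10*P)
1/g(4, -17) - F(54 - 1*34) = 1/(-4) - (-10)*(54 - 1*34) = -¼ - (-10)*(54 - 34) = -¼ - (-10)*20 = -¼ - 1*(-200) = -¼ + 200 = 799/4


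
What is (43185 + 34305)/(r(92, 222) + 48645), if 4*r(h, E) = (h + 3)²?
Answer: 61992/40721 ≈ 1.5224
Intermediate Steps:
r(h, E) = (3 + h)²/4 (r(h, E) = (h + 3)²/4 = (3 + h)²/4)
(43185 + 34305)/(r(92, 222) + 48645) = (43185 + 34305)/((3 + 92)²/4 + 48645) = 77490/((¼)*95² + 48645) = 77490/((¼)*9025 + 48645) = 77490/(9025/4 + 48645) = 77490/(203605/4) = 77490*(4/203605) = 61992/40721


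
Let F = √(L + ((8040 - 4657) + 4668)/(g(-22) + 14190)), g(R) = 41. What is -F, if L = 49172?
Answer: -√9958494936873/14231 ≈ -221.75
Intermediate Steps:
F = √9958494936873/14231 (F = √(49172 + ((8040 - 4657) + 4668)/(41 + 14190)) = √(49172 + (3383 + 4668)/14231) = √(49172 + 8051*(1/14231)) = √(49172 + 8051/14231) = √(699774783/14231) = √9958494936873/14231 ≈ 221.75)
-F = -√9958494936873/14231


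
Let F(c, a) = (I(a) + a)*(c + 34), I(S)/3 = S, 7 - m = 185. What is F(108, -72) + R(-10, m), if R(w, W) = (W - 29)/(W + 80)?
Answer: -4007601/98 ≈ -40894.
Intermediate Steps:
m = -178 (m = 7 - 1*185 = 7 - 185 = -178)
I(S) = 3*S
F(c, a) = 4*a*(34 + c) (F(c, a) = (3*a + a)*(c + 34) = (4*a)*(34 + c) = 4*a*(34 + c))
R(w, W) = (-29 + W)/(80 + W)
F(108, -72) + R(-10, m) = 4*(-72)*(34 + 108) + (-29 - 178)/(80 - 178) = 4*(-72)*142 - 207/(-98) = -40896 - 1/98*(-207) = -40896 + 207/98 = -4007601/98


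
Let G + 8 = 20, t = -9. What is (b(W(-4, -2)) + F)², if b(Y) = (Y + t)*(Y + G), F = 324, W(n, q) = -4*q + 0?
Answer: 92416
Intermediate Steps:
G = 12 (G = -8 + 20 = 12)
W(n, q) = -4*q
b(Y) = (-9 + Y)*(12 + Y) (b(Y) = (Y - 9)*(Y + 12) = (-9 + Y)*(12 + Y))
(b(W(-4, -2)) + F)² = ((-108 + (-4*(-2))² + 3*(-4*(-2))) + 324)² = ((-108 + 8² + 3*8) + 324)² = ((-108 + 64 + 24) + 324)² = (-20 + 324)² = 304² = 92416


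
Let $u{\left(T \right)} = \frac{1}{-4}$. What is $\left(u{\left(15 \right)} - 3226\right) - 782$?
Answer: $- \frac{16033}{4} \approx -4008.3$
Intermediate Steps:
$u{\left(T \right)} = - \frac{1}{4}$
$\left(u{\left(15 \right)} - 3226\right) - 782 = \left(- \frac{1}{4} - 3226\right) - 782 = - \frac{12905}{4} - 782 = - \frac{16033}{4}$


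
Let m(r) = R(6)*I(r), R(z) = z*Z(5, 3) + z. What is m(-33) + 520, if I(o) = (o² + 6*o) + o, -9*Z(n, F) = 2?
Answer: 4524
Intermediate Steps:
Z(n, F) = -2/9 (Z(n, F) = -⅑*2 = -2/9)
I(o) = o² + 7*o
R(z) = 7*z/9 (R(z) = z*(-2/9) + z = -2*z/9 + z = 7*z/9)
m(r) = 14*r*(7 + r)/3 (m(r) = ((7/9)*6)*(r*(7 + r)) = 14*(r*(7 + r))/3 = 14*r*(7 + r)/3)
m(-33) + 520 = (14/3)*(-33)*(7 - 33) + 520 = (14/3)*(-33)*(-26) + 520 = 4004 + 520 = 4524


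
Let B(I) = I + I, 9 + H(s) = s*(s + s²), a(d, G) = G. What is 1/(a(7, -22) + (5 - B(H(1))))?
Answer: -⅓ ≈ -0.33333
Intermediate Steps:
H(s) = -9 + s*(s + s²)
B(I) = 2*I
1/(a(7, -22) + (5 - B(H(1)))) = 1/(-22 + (5 - 2*(-9 + 1² + 1³))) = 1/(-22 + (5 - 2*(-9 + 1 + 1))) = 1/(-22 + (5 - 2*(-7))) = 1/(-22 + (5 - 1*(-14))) = 1/(-22 + (5 + 14)) = 1/(-22 + 19) = 1/(-3) = -⅓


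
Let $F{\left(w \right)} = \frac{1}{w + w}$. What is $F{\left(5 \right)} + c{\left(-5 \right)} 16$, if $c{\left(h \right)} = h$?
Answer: $- \frac{799}{10} \approx -79.9$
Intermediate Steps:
$F{\left(w \right)} = \frac{1}{2 w}$
$F{\left(5 \right)} + c{\left(-5 \right)} 16 = \frac{1}{2 \cdot 5} - 80 = \frac{1}{2} \cdot \frac{1}{5} - 80 = \frac{1}{10} - 80 = - \frac{799}{10}$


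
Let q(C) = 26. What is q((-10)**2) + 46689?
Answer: 46715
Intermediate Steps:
q((-10)**2) + 46689 = 26 + 46689 = 46715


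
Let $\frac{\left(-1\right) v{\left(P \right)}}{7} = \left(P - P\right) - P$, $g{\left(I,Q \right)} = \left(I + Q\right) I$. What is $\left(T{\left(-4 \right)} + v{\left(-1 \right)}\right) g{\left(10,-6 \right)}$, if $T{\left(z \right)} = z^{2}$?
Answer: $360$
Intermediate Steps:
$g{\left(I,Q \right)} = I \left(I + Q\right)$
$v{\left(P \right)} = 7 P$ ($v{\left(P \right)} = - 7 \left(\left(P - P\right) - P\right) = - 7 \left(0 - P\right) = - 7 \left(- P\right) = 7 P$)
$\left(T{\left(-4 \right)} + v{\left(-1 \right)}\right) g{\left(10,-6 \right)} = \left(\left(-4\right)^{2} + 7 \left(-1\right)\right) 10 \left(10 - 6\right) = \left(16 - 7\right) 10 \cdot 4 = 9 \cdot 40 = 360$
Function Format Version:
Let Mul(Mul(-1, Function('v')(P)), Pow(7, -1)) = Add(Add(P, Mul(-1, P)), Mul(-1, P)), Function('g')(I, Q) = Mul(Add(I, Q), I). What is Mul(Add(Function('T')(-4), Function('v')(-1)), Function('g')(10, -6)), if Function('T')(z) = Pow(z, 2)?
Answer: 360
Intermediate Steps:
Function('g')(I, Q) = Mul(I, Add(I, Q))
Function('v')(P) = Mul(7, P) (Function('v')(P) = Mul(-7, Add(Add(P, Mul(-1, P)), Mul(-1, P))) = Mul(-7, Add(0, Mul(-1, P))) = Mul(-7, Mul(-1, P)) = Mul(7, P))
Mul(Add(Function('T')(-4), Function('v')(-1)), Function('g')(10, -6)) = Mul(Add(Pow(-4, 2), Mul(7, -1)), Mul(10, Add(10, -6))) = Mul(Add(16, -7), Mul(10, 4)) = Mul(9, 40) = 360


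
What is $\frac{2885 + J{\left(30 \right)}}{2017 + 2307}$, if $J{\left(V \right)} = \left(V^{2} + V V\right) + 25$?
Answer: $\frac{2355}{2162} \approx 1.0893$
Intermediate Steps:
$J{\left(V \right)} = 25 + 2 V^{2}$ ($J{\left(V \right)} = \left(V^{2} + V^{2}\right) + 25 = 2 V^{2} + 25 = 25 + 2 V^{2}$)
$\frac{2885 + J{\left(30 \right)}}{2017 + 2307} = \frac{2885 + \left(25 + 2 \cdot 30^{2}\right)}{2017 + 2307} = \frac{2885 + \left(25 + 2 \cdot 900\right)}{4324} = \left(2885 + \left(25 + 1800\right)\right) \frac{1}{4324} = \left(2885 + 1825\right) \frac{1}{4324} = 4710 \cdot \frac{1}{4324} = \frac{2355}{2162}$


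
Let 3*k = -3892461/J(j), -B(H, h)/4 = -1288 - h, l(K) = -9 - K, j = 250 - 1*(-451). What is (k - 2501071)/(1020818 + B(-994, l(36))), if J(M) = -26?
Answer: -21243453/8890180 ≈ -2.3895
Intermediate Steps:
j = 701 (j = 250 + 451 = 701)
B(H, h) = 5152 + 4*h (B(H, h) = -4*(-1288 - h) = 5152 + 4*h)
k = 1297487/26 (k = (-3892461/(-26))/3 = (-3892461*(-1/26))/3 = (⅓)*(3892461/26) = 1297487/26 ≈ 49903.)
(k - 2501071)/(1020818 + B(-994, l(36))) = (1297487/26 - 2501071)/(1020818 + (5152 + 4*(-9 - 1*36))) = -63730359/(26*(1020818 + (5152 + 4*(-9 - 36)))) = -63730359/(26*(1020818 + (5152 + 4*(-45)))) = -63730359/(26*(1020818 + (5152 - 180))) = -63730359/(26*(1020818 + 4972)) = -63730359/26/1025790 = -63730359/26*1/1025790 = -21243453/8890180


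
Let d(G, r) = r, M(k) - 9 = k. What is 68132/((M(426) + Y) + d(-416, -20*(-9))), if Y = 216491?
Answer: 34066/108553 ≈ 0.31382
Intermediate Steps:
M(k) = 9 + k
68132/((M(426) + Y) + d(-416, -20*(-9))) = 68132/(((9 + 426) + 216491) - 20*(-9)) = 68132/((435 + 216491) + 180) = 68132/(216926 + 180) = 68132/217106 = 68132*(1/217106) = 34066/108553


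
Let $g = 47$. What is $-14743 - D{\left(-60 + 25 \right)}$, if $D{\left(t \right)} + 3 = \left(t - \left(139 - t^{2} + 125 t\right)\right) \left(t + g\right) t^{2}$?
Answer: $-79776940$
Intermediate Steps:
$D{\left(t \right)} = -3 + t^{2} \left(47 + t\right) \left(-139 + t^{2} - 124 t\right)$ ($D{\left(t \right)} = -3 + \left(t - \left(139 - t^{2} + 125 t\right)\right) \left(t + 47\right) t^{2} = -3 + \left(t - \left(139 - t^{2} + 125 t\right)\right) \left(47 + t\right) t^{2} = -3 + \left(-139 + t^{2} - 124 t\right) \left(47 + t\right) t^{2} = -3 + \left(47 + t\right) \left(-139 + t^{2} - 124 t\right) t^{2} = -3 + t^{2} \left(47 + t\right) \left(-139 + t^{2} - 124 t\right)$)
$-14743 - D{\left(-60 + 25 \right)} = -14743 - \left(-3 + \left(-60 + 25\right)^{5} - 6533 \left(-60 + 25\right)^{2} - 5967 \left(-60 + 25\right)^{3} - 77 \left(-60 + 25\right)^{4}\right) = -14743 - \left(-3 + \left(-35\right)^{5} - 6533 \left(-35\right)^{2} - 5967 \left(-35\right)^{3} - 77 \left(-35\right)^{4}\right) = -14743 - \left(-3 - 52521875 - 8002925 - -255835125 - 115548125\right) = -14743 - \left(-3 - 52521875 - 8002925 + 255835125 - 115548125\right) = -14743 - 79762197 = -79776940$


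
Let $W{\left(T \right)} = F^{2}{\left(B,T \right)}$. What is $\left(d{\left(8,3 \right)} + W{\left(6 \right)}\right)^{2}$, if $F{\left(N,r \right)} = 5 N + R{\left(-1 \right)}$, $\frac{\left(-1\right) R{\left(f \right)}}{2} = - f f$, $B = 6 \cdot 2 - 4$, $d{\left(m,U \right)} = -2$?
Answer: $3104644$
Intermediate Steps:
$B = 8$ ($B = 12 - 4 = 8$)
$R{\left(f \right)} = 2 f^{2}$ ($R{\left(f \right)} = - 2 - f f = - 2 \left(- f^{2}\right) = 2 f^{2}$)
$F{\left(N,r \right)} = 2 + 5 N$ ($F{\left(N,r \right)} = 5 N + 2 \left(-1\right)^{2} = 5 N + 2 \cdot 1 = 5 N + 2 = 2 + 5 N$)
$W{\left(T \right)} = 1764$ ($W{\left(T \right)} = \left(2 + 5 \cdot 8\right)^{2} = \left(2 + 40\right)^{2} = 42^{2} = 1764$)
$\left(d{\left(8,3 \right)} + W{\left(6 \right)}\right)^{2} = \left(-2 + 1764\right)^{2} = 1762^{2} = 3104644$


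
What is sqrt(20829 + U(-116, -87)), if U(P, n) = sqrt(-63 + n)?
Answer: sqrt(20829 + 5*I*sqrt(6)) ≈ 144.32 + 0.0424*I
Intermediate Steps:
sqrt(20829 + U(-116, -87)) = sqrt(20829 + sqrt(-63 - 87)) = sqrt(20829 + sqrt(-150)) = sqrt(20829 + 5*I*sqrt(6))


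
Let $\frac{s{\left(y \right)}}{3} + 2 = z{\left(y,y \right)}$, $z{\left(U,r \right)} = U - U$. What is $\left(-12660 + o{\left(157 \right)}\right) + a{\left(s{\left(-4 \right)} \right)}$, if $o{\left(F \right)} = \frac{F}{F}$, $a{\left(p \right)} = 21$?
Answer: $-12638$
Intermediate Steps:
$z{\left(U,r \right)} = 0$
$s{\left(y \right)} = -6$ ($s{\left(y \right)} = -6 + 3 \cdot 0 = -6 + 0 = -6$)
$o{\left(F \right)} = 1$
$\left(-12660 + o{\left(157 \right)}\right) + a{\left(s{\left(-4 \right)} \right)} = \left(-12660 + 1\right) + 21 = -12659 + 21 = -12638$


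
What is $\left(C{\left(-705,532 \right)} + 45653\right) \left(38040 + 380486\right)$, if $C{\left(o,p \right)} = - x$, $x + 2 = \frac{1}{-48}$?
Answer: $\frac{458587517983}{24} \approx 1.9108 \cdot 10^{10}$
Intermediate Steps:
$x = - \frac{97}{48}$ ($x = -2 + \frac{1}{-48} = -2 - \frac{1}{48} = - \frac{97}{48} \approx -2.0208$)
$C{\left(o,p \right)} = \frac{97}{48}$ ($C{\left(o,p \right)} = \left(-1\right) \left(- \frac{97}{48}\right) = \frac{97}{48}$)
$\left(C{\left(-705,532 \right)} + 45653\right) \left(38040 + 380486\right) = \left(\frac{97}{48} + 45653\right) \left(38040 + 380486\right) = \frac{2191441}{48} \cdot 418526 = \frac{458587517983}{24}$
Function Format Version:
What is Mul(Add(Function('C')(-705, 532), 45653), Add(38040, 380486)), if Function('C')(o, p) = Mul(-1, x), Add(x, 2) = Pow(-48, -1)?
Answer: Rational(458587517983, 24) ≈ 1.9108e+10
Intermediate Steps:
x = Rational(-97, 48) (x = Add(-2, Pow(-48, -1)) = Add(-2, Rational(-1, 48)) = Rational(-97, 48) ≈ -2.0208)
Function('C')(o, p) = Rational(97, 48) (Function('C')(o, p) = Mul(-1, Rational(-97, 48)) = Rational(97, 48))
Mul(Add(Function('C')(-705, 532), 45653), Add(38040, 380486)) = Mul(Add(Rational(97, 48), 45653), Add(38040, 380486)) = Mul(Rational(2191441, 48), 418526) = Rational(458587517983, 24)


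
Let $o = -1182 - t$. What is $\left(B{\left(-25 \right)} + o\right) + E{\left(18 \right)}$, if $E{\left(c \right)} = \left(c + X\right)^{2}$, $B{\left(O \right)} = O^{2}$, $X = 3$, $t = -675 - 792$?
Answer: $1351$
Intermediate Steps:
$t = -1467$ ($t = -675 - 792 = -1467$)
$E{\left(c \right)} = \left(3 + c\right)^{2}$ ($E{\left(c \right)} = \left(c + 3\right)^{2} = \left(3 + c\right)^{2}$)
$o = 285$ ($o = -1182 - -1467 = -1182 + 1467 = 285$)
$\left(B{\left(-25 \right)} + o\right) + E{\left(18 \right)} = \left(\left(-25\right)^{2} + 285\right) + \left(3 + 18\right)^{2} = \left(625 + 285\right) + 21^{2} = 910 + 441 = 1351$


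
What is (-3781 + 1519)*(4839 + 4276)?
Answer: -20618130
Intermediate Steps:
(-3781 + 1519)*(4839 + 4276) = -2262*9115 = -20618130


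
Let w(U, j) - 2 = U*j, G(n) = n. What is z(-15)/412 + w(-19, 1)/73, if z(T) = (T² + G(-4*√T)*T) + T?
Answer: 4163/15038 + 15*I*√15/103 ≈ 0.27683 + 0.56403*I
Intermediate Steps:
z(T) = T + T² - 4*T^(3/2) (z(T) = (T² + (-4*√T)*T) + T = (T² - 4*T^(3/2)) + T = T + T² - 4*T^(3/2))
w(U, j) = 2 + U*j
z(-15)/412 + w(-19, 1)/73 = -15*(1 - 15 - 4*I*√15)/412 + (2 - 19*1)/73 = -15*(1 - 15 - 4*I*√15)*(1/412) + (2 - 19)*(1/73) = -15*(1 - 15 - 4*I*√15)*(1/412) - 17*1/73 = -15*(-14 - 4*I*√15)*(1/412) - 17/73 = (210 + 60*I*√15)*(1/412) - 17/73 = (105/206 + 15*I*√15/103) - 17/73 = 4163/15038 + 15*I*√15/103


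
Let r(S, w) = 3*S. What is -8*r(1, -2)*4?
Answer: -96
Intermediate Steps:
-8*r(1, -2)*4 = -24*4 = -96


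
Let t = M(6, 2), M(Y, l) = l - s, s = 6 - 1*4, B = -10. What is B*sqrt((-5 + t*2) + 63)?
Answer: -10*sqrt(58) ≈ -76.158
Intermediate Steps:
s = 2 (s = 6 - 4 = 2)
M(Y, l) = -2 + l (M(Y, l) = l - 1*2 = l - 2 = -2 + l)
t = 0 (t = -2 + 2 = 0)
B*sqrt((-5 + t*2) + 63) = -10*sqrt((-5 + 0*2) + 63) = -10*sqrt((-5 + 0) + 63) = -10*sqrt(-5 + 63) = -10*sqrt(58)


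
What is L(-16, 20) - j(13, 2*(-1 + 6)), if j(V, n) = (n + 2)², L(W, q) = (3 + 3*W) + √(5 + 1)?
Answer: -189 + √6 ≈ -186.55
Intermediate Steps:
L(W, q) = 3 + √6 + 3*W (L(W, q) = (3 + 3*W) + √6 = 3 + √6 + 3*W)
j(V, n) = (2 + n)²
L(-16, 20) - j(13, 2*(-1 + 6)) = (3 + √6 + 3*(-16)) - (2 + 2*(-1 + 6))² = (3 + √6 - 48) - (2 + 2*5)² = (-45 + √6) - (2 + 10)² = (-45 + √6) - 1*12² = (-45 + √6) - 1*144 = (-45 + √6) - 144 = -189 + √6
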